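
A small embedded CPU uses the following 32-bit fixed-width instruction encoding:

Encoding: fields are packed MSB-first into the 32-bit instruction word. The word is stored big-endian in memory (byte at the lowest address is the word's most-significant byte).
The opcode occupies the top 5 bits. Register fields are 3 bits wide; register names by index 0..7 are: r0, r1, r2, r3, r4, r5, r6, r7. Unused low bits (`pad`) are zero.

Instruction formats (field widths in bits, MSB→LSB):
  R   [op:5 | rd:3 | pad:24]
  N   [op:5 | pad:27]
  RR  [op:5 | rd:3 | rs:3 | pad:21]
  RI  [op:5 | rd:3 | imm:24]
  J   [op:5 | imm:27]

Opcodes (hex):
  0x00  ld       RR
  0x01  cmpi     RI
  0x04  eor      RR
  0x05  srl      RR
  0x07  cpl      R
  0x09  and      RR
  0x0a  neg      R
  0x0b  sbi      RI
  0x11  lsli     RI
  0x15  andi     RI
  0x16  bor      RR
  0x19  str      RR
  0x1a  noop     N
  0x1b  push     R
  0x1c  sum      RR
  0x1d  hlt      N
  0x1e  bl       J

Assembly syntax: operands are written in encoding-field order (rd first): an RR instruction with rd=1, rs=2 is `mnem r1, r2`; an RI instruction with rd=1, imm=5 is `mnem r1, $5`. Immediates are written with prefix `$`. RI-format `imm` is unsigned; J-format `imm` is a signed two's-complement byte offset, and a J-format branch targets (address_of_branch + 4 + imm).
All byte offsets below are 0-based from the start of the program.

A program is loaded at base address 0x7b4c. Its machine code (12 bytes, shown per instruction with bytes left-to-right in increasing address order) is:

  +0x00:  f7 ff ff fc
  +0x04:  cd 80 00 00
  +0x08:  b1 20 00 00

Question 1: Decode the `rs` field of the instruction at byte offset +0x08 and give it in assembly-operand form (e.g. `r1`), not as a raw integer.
r1

@+08  big-endian(b1 20 00 00) = 0xb1200000
  opcode bits[31:27]=0x16: bor/RR
  [26:24] rd=1 = r1
  [23:21] rs=1 = r1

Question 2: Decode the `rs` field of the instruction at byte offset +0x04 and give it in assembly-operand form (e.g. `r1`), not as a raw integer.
r4

+0x04: cd 80 00 00 ⇒ word 0xcd800000 (big)
  opcode bits[31:27]=0x19: str/RR
  [26:24] rd=5 = r5
  [23:21] rs=4 = r4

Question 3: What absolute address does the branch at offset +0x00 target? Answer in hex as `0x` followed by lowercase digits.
@+00  big-endian(f7 ff ff fc) = 0xf7fffffc
  opcode bits[31:27]=0x1e: bl/J
  [26:0] imm=134217724 (s27→-4) = $-4
  target = base 0x7b4c + off 0x00 + 4 + imm -4 = 0x7b4c

0x7b4c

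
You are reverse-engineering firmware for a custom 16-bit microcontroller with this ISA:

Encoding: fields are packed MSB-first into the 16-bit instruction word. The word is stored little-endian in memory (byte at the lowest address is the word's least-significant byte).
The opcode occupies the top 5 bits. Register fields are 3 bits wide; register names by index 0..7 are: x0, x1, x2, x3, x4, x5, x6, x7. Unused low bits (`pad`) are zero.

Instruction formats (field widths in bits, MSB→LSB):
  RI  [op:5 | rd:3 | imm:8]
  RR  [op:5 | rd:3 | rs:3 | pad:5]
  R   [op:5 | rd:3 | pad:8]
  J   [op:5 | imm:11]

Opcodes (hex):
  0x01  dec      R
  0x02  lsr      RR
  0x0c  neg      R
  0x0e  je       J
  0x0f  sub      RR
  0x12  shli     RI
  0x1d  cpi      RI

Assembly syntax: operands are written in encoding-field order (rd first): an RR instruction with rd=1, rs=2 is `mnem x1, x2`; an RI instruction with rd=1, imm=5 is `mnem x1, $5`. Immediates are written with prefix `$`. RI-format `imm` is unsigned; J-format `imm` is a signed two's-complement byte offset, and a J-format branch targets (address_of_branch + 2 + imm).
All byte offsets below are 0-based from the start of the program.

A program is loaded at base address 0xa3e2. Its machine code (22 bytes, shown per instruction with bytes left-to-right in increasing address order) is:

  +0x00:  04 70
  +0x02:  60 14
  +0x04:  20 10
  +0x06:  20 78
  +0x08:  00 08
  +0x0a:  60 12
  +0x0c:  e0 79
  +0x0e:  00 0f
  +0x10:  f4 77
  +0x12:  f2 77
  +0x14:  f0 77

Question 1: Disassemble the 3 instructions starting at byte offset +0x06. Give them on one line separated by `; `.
sub x0, x1; dec x0; lsr x2, x3

@+06  little-endian(20 78) = 0x7820
  op=0x7820>>11=0xf ⇒ sub (RR)
  rd: (w>>8)&0x7=0x0 → x0
  rs: (w>>5)&0x7=0x1 → x1
@+08  little-endian(00 08) = 0x0800
  op=0x0800>>11=0x1 ⇒ dec (R)
  rd: (w>>8)&0x7=0x0 → x0
@+0a  little-endian(60 12) = 0x1260
  op=0x1260>>11=0x2 ⇒ lsr (RR)
  rd: (w>>8)&0x7=0x2 → x2
  rs: (w>>5)&0x7=0x3 → x3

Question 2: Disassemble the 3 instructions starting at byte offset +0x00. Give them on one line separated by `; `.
je $4; lsr x4, x3; lsr x0, x1

+0x00: 04 70 ⇒ word 0x7004 (little)
  op=0x7004>>11=0xe ⇒ je (J)
  imm@[10:0]=0x4 ⇒ $4
+0x02: 60 14 ⇒ word 0x1460 (little)
  op=0x1460>>11=0x2 ⇒ lsr (RR)
  rd@[10:8]=0x4 ⇒ x4
  rs@[7:5]=0x3 ⇒ x3
+0x04: 20 10 ⇒ word 0x1020 (little)
  op=0x1020>>11=0x2 ⇒ lsr (RR)
  rd@[10:8]=0x0 ⇒ x0
  rs@[7:5]=0x1 ⇒ x1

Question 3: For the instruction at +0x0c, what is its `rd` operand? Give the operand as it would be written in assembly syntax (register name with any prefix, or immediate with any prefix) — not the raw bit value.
x1

+0x0c: e0 79 ⇒ word 0x79e0 (little)
  op=0x79e0>>11=0xf ⇒ sub (RR)
  rd@[10:8]=0x1 ⇒ x1
  rs@[7:5]=0x7 ⇒ x7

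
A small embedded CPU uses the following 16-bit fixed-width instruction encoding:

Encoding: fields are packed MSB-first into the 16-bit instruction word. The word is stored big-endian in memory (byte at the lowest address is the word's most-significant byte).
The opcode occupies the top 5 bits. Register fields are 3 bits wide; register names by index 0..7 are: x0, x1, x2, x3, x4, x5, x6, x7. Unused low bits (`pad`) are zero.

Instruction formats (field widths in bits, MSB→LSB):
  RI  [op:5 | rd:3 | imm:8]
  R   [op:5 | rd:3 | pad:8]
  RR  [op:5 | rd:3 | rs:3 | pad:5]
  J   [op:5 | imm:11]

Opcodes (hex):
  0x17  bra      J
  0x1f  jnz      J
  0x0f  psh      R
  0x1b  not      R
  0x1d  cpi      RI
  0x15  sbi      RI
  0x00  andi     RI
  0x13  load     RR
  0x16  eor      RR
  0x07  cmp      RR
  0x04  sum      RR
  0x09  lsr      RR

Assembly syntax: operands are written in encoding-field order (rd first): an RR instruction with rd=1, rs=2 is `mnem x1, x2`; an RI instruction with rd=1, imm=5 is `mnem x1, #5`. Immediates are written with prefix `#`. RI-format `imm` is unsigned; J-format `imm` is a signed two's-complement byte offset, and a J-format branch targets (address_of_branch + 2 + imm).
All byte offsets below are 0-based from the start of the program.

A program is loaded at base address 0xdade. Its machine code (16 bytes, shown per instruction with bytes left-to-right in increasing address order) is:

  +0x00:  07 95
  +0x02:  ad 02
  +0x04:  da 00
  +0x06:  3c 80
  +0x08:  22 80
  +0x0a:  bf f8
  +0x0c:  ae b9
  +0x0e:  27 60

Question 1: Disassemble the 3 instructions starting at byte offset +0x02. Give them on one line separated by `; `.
sbi x5, #2; not x2; cmp x4, x4

[02] ad 02 → 0xad02
  top 5b → 0x15 → sbi [RI]
  rd@[10:8]=0x5 ⇒ x5
  imm@[7:0]=0x2 ⇒ #2
[04] da 00 → 0xda00
  top 5b → 0x1b → not [R]
  rd@[10:8]=0x2 ⇒ x2
[06] 3c 80 → 0x3c80
  top 5b → 0x7 → cmp [RR]
  rd@[10:8]=0x4 ⇒ x4
  rs@[7:5]=0x4 ⇒ x4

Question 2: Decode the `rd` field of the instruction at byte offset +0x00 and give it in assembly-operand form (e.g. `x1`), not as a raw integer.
@+00  big-endian(07 95) = 0x0795
  op=0x0795>>11=0x0 ⇒ andi (RI)
  [10:8] rd=7 = x7
  [7:0] imm=149 = #149

x7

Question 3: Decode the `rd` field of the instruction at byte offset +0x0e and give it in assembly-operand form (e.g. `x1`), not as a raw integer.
off 0x0e: read 27 60 as big → 0x2760
  op=0x2760>>11=0x4 ⇒ sum (RR)
  rd@[10:8]=0x7 ⇒ x7
  rs@[7:5]=0x3 ⇒ x3

x7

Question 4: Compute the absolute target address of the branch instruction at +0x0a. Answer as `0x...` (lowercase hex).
0xdae2

+0x0a: bf f8 ⇒ word 0xbff8 (big)
  opcode bits[15:11]=0x17: bra/J
  imm: (w>>0)&0x7ff=0x7f8 (s11→-8) → #-8
  target = base 0xdade + off 0x0a + 2 + imm -8 = 0xdae2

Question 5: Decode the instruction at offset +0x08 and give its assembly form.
off 0x08: read 22 80 as big → 0x2280
  op=0x2280>>11=0x4 ⇒ sum (RR)
  rd: (w>>8)&0x7=0x2 → x2
  rs: (w>>5)&0x7=0x4 → x4

sum x2, x4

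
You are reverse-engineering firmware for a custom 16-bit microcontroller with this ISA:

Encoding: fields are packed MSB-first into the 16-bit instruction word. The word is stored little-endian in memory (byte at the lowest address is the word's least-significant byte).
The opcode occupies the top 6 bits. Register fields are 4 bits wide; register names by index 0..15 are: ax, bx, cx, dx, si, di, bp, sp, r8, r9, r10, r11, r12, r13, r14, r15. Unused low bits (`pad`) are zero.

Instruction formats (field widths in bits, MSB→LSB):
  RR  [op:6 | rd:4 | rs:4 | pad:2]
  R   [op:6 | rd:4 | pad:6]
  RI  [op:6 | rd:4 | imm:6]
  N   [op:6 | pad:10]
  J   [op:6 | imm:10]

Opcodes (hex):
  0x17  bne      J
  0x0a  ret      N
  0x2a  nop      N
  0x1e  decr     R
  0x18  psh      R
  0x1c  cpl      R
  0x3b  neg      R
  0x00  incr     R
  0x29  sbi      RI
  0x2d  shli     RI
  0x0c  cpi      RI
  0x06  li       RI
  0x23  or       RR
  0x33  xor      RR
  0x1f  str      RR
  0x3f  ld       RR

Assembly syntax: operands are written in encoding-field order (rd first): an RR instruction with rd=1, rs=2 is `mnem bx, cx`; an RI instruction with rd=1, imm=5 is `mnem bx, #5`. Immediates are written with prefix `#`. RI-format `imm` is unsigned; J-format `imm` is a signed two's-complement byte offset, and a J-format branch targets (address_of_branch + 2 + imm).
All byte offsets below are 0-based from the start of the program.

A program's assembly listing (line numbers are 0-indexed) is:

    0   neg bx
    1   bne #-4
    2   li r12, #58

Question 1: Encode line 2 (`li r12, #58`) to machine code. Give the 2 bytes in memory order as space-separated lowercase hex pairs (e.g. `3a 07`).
3a 1b

L2: li op=0x6:6|rd=12:4|imm=58:6 ⇒ 0x1b3a ⇒ little 3a 1b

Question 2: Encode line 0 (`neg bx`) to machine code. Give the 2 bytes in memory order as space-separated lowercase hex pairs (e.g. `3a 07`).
40 ec

L0: neg op=0x3b:6|rd=1:4|pad=0:6 ⇒ 0xec40 ⇒ little 40 ec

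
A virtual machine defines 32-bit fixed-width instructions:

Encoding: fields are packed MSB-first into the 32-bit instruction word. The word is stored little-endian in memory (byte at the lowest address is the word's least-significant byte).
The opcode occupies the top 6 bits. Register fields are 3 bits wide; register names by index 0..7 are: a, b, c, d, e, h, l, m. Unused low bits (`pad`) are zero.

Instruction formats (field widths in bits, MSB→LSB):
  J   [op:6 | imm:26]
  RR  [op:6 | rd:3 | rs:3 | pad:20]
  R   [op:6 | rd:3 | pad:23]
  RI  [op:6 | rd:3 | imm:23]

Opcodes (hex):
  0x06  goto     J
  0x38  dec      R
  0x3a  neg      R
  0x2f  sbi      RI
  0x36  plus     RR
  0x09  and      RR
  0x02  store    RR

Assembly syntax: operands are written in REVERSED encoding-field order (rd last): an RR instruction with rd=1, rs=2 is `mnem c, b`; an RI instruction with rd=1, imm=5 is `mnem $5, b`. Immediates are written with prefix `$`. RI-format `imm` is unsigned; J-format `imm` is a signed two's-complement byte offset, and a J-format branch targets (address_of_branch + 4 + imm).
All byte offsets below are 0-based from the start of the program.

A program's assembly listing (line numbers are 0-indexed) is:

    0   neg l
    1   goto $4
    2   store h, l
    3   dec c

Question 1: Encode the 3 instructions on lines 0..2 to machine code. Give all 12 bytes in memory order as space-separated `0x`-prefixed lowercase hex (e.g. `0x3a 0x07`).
0. neg fields op=0x3a:6|rd=6:3|pad=0:23 → word eb000000h → 00 00 00 eb
1. goto fields op=0x6:6|imm=4:26 → word 18000004h → 04 00 00 18
2. store fields op=0x2:6|rd=6:3|rs=5:3|pad=0:20 → word 0b500000h → 00 00 50 0b

0x00 0x00 0x00 0xeb 0x04 0x00 0x00 0x18 0x00 0x00 0x50 0x0b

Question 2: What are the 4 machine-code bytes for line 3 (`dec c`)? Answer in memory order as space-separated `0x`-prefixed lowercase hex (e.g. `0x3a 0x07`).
3. dec fields op=0x38:6|rd=2:3|pad=0:23 → word e1000000h → 00 00 00 e1

0x00 0x00 0x00 0xe1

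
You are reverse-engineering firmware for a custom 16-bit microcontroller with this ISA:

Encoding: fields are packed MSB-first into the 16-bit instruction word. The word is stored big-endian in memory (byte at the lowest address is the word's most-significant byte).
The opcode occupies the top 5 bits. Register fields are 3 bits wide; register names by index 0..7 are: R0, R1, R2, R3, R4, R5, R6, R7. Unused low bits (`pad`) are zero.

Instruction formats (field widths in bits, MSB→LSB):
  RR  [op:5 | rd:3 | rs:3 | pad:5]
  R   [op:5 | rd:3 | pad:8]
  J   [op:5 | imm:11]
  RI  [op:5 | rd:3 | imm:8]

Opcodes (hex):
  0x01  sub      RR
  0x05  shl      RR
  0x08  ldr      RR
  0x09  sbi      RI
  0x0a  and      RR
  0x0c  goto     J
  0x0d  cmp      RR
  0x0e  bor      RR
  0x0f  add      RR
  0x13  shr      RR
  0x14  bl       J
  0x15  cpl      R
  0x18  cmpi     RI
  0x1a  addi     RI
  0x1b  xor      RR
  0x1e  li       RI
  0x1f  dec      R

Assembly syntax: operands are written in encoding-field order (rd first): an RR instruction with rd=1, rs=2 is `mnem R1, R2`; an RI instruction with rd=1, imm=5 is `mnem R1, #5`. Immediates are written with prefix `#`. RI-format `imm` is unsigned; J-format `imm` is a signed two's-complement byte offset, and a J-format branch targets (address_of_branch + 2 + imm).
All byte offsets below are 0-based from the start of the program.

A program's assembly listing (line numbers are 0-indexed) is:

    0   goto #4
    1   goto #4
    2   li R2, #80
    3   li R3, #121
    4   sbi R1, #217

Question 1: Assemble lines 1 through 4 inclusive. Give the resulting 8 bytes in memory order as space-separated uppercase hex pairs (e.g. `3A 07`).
60 04 F2 50 F3 79 49 D9

1. goto fields op=0xc:5|imm=4:11 → word 6004h → 60 04
2. li fields op=0x1e:5|rd=2:3|imm=80:8 → word f250h → f2 50
3. li fields op=0x1e:5|rd=3:3|imm=121:8 → word f379h → f3 79
4. sbi fields op=0x9:5|rd=1:3|imm=217:8 → word 49d9h → 49 d9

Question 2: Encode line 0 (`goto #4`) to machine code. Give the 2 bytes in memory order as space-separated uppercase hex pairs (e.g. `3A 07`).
0. goto fields op=0xc:5|imm=4:11 → word 6004h → 60 04

60 04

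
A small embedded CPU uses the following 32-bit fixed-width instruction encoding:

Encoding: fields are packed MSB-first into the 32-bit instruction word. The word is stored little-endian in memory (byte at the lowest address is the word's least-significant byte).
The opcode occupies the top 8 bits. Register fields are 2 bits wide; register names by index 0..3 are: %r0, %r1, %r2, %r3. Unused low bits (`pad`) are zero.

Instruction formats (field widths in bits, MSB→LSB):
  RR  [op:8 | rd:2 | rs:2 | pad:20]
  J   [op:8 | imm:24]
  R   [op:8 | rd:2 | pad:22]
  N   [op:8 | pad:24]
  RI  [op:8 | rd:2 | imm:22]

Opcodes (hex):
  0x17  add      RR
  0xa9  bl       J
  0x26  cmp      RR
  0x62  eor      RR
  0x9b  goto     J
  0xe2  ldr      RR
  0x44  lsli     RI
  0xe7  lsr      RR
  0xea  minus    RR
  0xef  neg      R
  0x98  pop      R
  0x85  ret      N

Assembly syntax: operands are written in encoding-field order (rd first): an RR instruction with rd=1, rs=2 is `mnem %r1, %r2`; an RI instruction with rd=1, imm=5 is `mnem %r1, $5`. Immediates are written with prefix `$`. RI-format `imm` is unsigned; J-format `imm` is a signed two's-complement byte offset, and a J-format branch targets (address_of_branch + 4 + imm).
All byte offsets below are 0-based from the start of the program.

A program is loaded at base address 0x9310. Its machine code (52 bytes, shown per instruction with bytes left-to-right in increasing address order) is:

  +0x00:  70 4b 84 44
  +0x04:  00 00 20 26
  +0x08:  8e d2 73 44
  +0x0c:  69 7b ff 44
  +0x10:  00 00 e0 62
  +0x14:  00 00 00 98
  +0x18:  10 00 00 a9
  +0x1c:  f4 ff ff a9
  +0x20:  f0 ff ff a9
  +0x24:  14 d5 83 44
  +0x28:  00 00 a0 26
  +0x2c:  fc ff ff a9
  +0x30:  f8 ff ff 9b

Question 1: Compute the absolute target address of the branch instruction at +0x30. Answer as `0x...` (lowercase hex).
off 0x30: read f8 ff ff 9b as little → 0x9bfffff8
  top 8b → 0x9b → goto [J]
  imm@[23:0]=0xfffff8 (s24→-8) ⇒ $-8
  target = base 0x9310 + off 0x30 + 4 + imm -8 = 0x933c

0x933c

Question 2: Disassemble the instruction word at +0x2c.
+0x2c: fc ff ff a9 ⇒ word 0xa9fffffc (little)
  top 8b → 0xa9 → bl [J]
  imm: (w>>0)&0xffffff=0xfffffc (s24→-4) → $-4

bl $-4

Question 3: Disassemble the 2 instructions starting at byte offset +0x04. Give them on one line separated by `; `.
cmp %r0, %r2; lsli %r1, $3396238

off 0x04: read 00 00 20 26 as little → 0x26200000
  opcode bits[31:24]=0x26: cmp/RR
  [23:22] rd=0 = %r0
  [21:20] rs=2 = %r2
off 0x08: read 8e d2 73 44 as little → 0x4473d28e
  opcode bits[31:24]=0x44: lsli/RI
  [23:22] rd=1 = %r1
  [21:0] imm=3396238 = $3396238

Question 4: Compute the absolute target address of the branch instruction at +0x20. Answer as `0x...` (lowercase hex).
0x9324

+0x20: f0 ff ff a9 ⇒ word 0xa9fffff0 (little)
  top 8b → 0xa9 → bl [J]
  imm: (w>>0)&0xffffff=0xfffff0 (s24→-16) → $-16
  target = base 0x9310 + off 0x20 + 4 + imm -16 = 0x9324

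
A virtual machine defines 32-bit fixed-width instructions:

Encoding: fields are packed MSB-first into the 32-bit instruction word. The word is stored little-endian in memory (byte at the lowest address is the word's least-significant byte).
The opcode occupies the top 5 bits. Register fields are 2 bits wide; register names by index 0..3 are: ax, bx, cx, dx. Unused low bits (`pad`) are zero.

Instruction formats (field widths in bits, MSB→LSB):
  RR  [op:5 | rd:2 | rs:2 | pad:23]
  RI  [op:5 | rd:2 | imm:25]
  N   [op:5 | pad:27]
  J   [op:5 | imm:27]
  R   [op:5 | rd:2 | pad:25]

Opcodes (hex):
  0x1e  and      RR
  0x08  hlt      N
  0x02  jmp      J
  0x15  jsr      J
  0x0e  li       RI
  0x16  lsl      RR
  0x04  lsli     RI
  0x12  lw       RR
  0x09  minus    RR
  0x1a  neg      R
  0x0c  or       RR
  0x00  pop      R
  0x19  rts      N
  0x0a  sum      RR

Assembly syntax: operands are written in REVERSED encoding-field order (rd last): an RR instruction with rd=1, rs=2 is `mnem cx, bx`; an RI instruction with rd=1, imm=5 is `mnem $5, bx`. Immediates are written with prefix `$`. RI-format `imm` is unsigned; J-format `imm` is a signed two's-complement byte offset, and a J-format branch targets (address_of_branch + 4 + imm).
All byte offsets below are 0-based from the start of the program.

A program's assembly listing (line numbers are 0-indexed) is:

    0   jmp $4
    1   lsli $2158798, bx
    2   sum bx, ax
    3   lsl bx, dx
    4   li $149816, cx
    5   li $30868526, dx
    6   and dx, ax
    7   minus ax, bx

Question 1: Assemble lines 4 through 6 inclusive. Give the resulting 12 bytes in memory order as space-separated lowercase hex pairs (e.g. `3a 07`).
line 4 (li): pack op=0xe:5|rd=2:2|imm=149816:25 = 0x74024938; little→ 38 49 02 74
line 5 (li): pack op=0xe:5|rd=3:2|imm=30868526:25 = 0x77d7042e; little→ 2e 04 d7 77
line 6 (and): pack op=0x1e:5|rd=0:2|rs=3:2|pad=0:23 = 0xf1800000; little→ 00 00 80 f1

38 49 02 74 2e 04 d7 77 00 00 80 f1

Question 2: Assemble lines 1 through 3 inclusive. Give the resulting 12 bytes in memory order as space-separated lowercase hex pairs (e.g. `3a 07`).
ce f0 20 22 00 00 80 50 00 00 80 b6

L1: lsli op=0x4:5|rd=1:2|imm=2158798:25 ⇒ 0x2220f0ce ⇒ little ce f0 20 22
L2: sum op=0xa:5|rd=0:2|rs=1:2|pad=0:23 ⇒ 0x50800000 ⇒ little 00 00 80 50
L3: lsl op=0x16:5|rd=3:2|rs=1:2|pad=0:23 ⇒ 0xb6800000 ⇒ little 00 00 80 b6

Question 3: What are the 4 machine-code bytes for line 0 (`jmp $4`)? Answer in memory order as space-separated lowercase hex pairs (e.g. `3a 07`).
04 00 00 10

line 0 (jmp): pack op=0x2:5|imm=4:27 = 0x10000004; little→ 04 00 00 10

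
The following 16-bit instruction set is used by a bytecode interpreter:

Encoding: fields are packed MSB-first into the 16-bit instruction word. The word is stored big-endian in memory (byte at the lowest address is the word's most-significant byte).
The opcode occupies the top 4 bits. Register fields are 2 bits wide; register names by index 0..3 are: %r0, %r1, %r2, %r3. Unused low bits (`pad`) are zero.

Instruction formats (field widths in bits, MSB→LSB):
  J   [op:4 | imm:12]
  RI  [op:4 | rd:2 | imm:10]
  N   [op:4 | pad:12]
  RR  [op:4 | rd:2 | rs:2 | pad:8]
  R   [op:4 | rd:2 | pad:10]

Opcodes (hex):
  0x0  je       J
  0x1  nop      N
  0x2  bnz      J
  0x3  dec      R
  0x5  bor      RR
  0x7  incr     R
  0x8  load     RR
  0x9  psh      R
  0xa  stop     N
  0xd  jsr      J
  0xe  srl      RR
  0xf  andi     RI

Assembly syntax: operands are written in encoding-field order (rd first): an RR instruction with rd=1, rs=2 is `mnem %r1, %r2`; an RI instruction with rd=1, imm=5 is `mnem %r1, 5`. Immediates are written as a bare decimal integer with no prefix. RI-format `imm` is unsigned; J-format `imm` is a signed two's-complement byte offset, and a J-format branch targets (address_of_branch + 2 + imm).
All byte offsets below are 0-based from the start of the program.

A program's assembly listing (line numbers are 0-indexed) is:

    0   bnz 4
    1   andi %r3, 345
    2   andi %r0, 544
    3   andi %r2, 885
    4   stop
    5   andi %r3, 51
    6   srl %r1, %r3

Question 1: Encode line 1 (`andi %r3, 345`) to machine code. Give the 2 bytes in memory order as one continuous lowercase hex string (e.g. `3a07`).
1. andi fields op=0xf:4|rd=3:2|imm=345:10 → word fd59h → fd 59

fd59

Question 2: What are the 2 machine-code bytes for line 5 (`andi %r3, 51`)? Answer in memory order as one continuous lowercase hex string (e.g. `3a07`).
fc33

L5: andi op=0xf:4|rd=3:2|imm=51:10 ⇒ 0xfc33 ⇒ big fc 33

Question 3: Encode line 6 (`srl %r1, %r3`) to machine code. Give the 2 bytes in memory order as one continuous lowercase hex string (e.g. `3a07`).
L6: srl op=0xe:4|rd=1:2|rs=3:2|pad=0:8 ⇒ 0xe700 ⇒ big e7 00

e700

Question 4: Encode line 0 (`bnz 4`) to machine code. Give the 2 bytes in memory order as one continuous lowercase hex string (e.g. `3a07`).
2004

0. bnz fields op=0x2:4|imm=4:12 → word 2004h → 20 04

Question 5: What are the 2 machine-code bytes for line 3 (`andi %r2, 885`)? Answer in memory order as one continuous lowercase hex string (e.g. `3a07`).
fb75

L3: andi op=0xf:4|rd=2:2|imm=885:10 ⇒ 0xfb75 ⇒ big fb 75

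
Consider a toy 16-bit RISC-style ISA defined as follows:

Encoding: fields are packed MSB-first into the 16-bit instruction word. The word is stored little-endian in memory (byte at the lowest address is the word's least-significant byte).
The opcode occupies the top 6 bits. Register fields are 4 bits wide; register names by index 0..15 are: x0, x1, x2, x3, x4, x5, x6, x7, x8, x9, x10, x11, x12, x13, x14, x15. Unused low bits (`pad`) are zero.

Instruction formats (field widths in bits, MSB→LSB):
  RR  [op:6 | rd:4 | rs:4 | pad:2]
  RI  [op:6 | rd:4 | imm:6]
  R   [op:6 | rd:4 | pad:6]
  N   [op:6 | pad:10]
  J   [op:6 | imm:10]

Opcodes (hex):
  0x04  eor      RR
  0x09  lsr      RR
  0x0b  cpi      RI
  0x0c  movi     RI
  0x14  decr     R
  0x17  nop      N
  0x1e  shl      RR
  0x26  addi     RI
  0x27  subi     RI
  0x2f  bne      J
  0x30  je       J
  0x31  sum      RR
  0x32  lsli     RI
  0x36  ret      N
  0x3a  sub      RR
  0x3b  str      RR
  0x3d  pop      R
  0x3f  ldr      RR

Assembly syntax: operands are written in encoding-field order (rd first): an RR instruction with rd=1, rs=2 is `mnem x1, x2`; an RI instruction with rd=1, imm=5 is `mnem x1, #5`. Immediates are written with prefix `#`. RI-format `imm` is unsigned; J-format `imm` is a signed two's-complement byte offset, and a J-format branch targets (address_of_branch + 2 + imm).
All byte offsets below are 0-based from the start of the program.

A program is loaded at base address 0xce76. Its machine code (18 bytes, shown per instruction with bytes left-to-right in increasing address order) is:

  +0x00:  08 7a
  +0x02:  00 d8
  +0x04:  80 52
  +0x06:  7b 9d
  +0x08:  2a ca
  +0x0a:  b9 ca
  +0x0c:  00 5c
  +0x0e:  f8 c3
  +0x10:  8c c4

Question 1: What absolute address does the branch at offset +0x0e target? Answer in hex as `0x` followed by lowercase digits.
0xce7e

off 0x0e: read f8 c3 as little → 0xc3f8
  top 6b → 0x30 → je [J]
  imm: (w>>0)&0x3ff=0x3f8 (s10→-8) → #-8
  target = base 0xce76 + off 0x0e + 2 + imm -8 = 0xce7e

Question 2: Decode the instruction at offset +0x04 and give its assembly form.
off 0x04: read 80 52 as little → 0x5280
  opcode bits[15:10]=0x14: decr/R
  [9:6] rd=10 = x10

decr x10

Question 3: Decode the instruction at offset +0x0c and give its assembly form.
nop

@+0c  little-endian(00 5c) = 0x5c00
  opcode bits[15:10]=0x17: nop/N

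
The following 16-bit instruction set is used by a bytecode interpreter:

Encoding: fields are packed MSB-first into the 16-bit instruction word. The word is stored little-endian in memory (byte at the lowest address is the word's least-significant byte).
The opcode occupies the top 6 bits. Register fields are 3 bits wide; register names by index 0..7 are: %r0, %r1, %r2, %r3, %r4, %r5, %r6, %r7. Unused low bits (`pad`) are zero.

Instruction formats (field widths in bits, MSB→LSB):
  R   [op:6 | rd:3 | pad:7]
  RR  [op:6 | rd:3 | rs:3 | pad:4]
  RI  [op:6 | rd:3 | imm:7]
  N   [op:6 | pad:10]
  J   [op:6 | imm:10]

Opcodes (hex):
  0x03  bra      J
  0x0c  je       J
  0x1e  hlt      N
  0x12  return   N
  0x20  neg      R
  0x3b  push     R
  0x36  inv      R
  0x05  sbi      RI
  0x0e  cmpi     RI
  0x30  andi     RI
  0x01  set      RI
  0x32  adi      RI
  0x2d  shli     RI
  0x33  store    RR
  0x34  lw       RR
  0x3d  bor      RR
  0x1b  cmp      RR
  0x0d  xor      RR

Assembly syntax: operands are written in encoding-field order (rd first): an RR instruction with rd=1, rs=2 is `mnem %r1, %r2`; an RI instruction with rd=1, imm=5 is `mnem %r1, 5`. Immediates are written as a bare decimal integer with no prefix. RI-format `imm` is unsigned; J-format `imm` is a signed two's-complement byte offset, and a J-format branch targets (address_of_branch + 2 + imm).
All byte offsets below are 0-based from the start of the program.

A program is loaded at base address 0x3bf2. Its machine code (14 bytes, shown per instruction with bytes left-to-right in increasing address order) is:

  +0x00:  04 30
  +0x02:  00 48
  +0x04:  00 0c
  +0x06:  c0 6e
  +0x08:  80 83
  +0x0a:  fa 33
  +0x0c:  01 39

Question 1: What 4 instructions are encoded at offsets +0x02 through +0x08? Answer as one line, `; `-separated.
off 0x02: read 00 48 as little → 0x4800
  opcode bits[15:10]=0x12: return/N
off 0x04: read 00 0c as little → 0x0c00
  opcode bits[15:10]=0x3: bra/J
  imm@[9:0]=0x0 ⇒ 0
off 0x06: read c0 6e as little → 0x6ec0
  opcode bits[15:10]=0x1b: cmp/RR
  rd@[9:7]=0x5 ⇒ %r5
  rs@[6:4]=0x4 ⇒ %r4
off 0x08: read 80 83 as little → 0x8380
  opcode bits[15:10]=0x20: neg/R
  rd@[9:7]=0x7 ⇒ %r7

return; bra 0; cmp %r5, %r4; neg %r7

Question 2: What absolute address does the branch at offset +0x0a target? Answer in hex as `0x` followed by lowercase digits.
0x3bf8

[0a] fa 33 → 0x33fa
  opcode bits[15:10]=0xc: je/J
  [9:0] imm=1018 (s10→-6) = -6
  target = base 0x3bf2 + off 0x0a + 2 + imm -6 = 0x3bf8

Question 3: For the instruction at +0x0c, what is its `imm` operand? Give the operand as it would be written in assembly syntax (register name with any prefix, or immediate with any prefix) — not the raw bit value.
@+0c  little-endian(01 39) = 0x3901
  op=0x3901>>10=0xe ⇒ cmpi (RI)
  [9:7] rd=2 = %r2
  [6:0] imm=1 = 1

1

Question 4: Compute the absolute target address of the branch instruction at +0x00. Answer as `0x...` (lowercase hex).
0x3bf8

off 0x00: read 04 30 as little → 0x3004
  top 6b → 0xc → je [J]
  imm@[9:0]=0x4 ⇒ 4
  target = base 0x3bf2 + off 0x00 + 2 + imm 4 = 0x3bf8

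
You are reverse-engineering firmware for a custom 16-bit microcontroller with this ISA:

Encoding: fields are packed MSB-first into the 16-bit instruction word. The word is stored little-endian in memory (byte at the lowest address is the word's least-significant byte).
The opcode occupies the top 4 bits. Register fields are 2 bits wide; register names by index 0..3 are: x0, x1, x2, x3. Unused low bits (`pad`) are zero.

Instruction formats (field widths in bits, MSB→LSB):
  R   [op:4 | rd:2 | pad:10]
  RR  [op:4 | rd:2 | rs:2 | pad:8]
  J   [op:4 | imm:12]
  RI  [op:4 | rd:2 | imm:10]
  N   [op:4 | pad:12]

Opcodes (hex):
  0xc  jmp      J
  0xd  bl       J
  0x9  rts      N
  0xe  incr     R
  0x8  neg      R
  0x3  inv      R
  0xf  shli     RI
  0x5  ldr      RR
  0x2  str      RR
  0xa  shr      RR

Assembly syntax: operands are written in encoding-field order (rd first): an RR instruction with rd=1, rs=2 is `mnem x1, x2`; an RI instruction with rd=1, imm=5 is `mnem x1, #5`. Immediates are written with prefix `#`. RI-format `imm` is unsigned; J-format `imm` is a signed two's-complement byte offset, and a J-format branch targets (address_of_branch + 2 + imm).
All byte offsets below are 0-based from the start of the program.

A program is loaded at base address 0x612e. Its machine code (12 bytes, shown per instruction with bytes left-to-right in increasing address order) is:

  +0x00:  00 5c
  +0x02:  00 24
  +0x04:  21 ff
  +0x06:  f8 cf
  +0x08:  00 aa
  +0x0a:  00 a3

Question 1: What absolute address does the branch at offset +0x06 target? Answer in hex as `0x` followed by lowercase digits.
@+06  little-endian(f8 cf) = 0xcff8
  top 4b → 0xc → jmp [J]
  [11:0] imm=4088 (s12→-8) = #-8
  target = base 0x612e + off 0x06 + 2 + imm -8 = 0x612e

0x612e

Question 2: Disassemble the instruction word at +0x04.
shli x3, #801

off 0x04: read 21 ff as little → 0xff21
  top 4b → 0xf → shli [RI]
  rd@[11:10]=0x3 ⇒ x3
  imm@[9:0]=0x321 ⇒ #801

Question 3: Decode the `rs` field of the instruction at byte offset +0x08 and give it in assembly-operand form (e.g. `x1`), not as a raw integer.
x2

@+08  little-endian(00 aa) = 0xaa00
  opcode bits[15:12]=0xa: shr/RR
  rd: (w>>10)&0x3=0x2 → x2
  rs: (w>>8)&0x3=0x2 → x2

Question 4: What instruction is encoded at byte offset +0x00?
off 0x00: read 00 5c as little → 0x5c00
  opcode bits[15:12]=0x5: ldr/RR
  [11:10] rd=3 = x3
  [9:8] rs=0 = x0

ldr x3, x0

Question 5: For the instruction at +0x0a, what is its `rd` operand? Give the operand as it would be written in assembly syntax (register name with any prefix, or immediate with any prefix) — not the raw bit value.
+0x0a: 00 a3 ⇒ word 0xa300 (little)
  top 4b → 0xa → shr [RR]
  rd: (w>>10)&0x3=0x0 → x0
  rs: (w>>8)&0x3=0x3 → x3

x0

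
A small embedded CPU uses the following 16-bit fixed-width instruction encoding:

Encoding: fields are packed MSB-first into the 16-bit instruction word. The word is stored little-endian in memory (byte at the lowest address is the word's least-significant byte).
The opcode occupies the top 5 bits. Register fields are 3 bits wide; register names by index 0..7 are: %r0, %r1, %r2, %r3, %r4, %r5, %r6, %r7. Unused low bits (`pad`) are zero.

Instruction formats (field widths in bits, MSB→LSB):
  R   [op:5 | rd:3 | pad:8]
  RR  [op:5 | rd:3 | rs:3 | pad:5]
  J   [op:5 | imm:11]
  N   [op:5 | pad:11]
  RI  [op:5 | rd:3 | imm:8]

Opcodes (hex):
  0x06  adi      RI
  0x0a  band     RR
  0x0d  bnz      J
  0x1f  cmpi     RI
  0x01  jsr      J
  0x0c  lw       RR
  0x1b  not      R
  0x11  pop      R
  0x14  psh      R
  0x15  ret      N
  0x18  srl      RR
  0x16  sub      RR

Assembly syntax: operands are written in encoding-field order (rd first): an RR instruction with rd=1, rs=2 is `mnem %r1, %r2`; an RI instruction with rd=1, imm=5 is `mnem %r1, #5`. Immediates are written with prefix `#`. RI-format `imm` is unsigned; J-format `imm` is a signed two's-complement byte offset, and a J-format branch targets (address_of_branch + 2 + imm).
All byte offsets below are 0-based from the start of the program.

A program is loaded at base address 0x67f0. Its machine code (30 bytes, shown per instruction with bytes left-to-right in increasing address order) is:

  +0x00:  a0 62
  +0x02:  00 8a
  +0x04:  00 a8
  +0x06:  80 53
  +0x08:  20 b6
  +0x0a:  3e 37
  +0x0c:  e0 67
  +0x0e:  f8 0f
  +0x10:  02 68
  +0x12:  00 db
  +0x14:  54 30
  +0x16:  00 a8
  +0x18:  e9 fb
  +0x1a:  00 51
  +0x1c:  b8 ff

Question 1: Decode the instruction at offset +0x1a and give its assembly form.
off 0x1a: read 00 51 as little → 0x5100
  top 5b → 0xa → band [RR]
  rd: (w>>8)&0x7=0x1 → %r1
  rs: (w>>5)&0x7=0x0 → %r0

band %r1, %r0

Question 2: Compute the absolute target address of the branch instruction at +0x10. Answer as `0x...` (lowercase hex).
@+10  little-endian(02 68) = 0x6802
  op=0x6802>>11=0xd ⇒ bnz (J)
  imm@[10:0]=0x2 ⇒ #2
  target = base 0x67f0 + off 0x10 + 2 + imm 2 = 0x6804

0x6804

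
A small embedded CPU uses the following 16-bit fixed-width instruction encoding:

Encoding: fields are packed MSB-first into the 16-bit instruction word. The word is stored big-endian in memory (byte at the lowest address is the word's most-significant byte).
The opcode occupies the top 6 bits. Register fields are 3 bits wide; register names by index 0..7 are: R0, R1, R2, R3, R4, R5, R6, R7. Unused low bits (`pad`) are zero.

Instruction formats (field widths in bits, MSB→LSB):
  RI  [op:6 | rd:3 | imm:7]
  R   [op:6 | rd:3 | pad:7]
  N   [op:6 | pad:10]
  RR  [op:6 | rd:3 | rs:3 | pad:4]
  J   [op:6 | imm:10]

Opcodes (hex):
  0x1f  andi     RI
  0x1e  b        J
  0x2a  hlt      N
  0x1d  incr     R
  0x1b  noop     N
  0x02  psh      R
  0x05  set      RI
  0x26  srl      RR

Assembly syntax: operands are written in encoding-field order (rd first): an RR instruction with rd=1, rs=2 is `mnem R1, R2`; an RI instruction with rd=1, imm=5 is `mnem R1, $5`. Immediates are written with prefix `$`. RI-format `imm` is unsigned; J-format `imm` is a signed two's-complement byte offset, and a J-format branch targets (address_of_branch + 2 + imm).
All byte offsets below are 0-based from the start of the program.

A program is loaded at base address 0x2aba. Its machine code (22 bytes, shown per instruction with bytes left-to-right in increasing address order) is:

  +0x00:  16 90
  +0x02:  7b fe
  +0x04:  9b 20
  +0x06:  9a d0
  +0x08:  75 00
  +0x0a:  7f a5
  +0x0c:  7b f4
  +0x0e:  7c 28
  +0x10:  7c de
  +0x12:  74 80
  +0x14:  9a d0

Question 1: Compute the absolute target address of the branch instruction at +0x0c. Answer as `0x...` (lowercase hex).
0x2abc

@+0c  big-endian(7b f4) = 0x7bf4
  top 6b → 0x1e → b [J]
  imm: (w>>0)&0x3ff=0x3f4 (s10→-12) → $-12
  target = base 0x2aba + off 0x0c + 2 + imm -12 = 0x2abc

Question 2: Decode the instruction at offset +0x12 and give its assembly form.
@+12  big-endian(74 80) = 0x7480
  top 6b → 0x1d → incr [R]
  rd@[9:7]=0x1 ⇒ R1

incr R1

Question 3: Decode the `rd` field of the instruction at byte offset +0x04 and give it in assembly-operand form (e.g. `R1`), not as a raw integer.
R6

off 0x04: read 9b 20 as big → 0x9b20
  op=0x9b20>>10=0x26 ⇒ srl (RR)
  [9:7] rd=6 = R6
  [6:4] rs=2 = R2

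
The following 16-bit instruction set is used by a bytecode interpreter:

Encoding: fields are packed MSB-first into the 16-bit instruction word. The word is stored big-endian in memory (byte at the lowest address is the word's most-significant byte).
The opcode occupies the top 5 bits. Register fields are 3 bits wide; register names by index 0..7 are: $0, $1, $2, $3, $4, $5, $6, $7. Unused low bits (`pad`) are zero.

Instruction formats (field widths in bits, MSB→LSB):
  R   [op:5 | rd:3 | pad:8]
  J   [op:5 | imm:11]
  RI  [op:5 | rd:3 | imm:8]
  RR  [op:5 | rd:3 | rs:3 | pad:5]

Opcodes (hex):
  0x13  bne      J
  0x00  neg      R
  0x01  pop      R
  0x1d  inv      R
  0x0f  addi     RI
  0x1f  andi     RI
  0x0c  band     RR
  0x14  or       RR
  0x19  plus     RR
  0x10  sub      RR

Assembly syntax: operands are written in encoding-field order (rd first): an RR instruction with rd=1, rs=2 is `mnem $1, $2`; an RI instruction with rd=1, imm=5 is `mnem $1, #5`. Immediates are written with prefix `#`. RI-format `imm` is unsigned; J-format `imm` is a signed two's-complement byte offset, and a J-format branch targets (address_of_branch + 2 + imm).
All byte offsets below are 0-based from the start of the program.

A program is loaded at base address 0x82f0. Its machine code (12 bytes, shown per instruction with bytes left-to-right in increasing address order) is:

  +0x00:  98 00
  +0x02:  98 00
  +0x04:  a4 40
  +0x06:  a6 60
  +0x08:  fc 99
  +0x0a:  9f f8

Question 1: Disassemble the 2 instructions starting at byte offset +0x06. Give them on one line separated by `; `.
or $6, $3; andi $4, #153

+0x06: a6 60 ⇒ word 0xa660 (big)
  opcode bits[15:11]=0x14: or/RR
  [10:8] rd=6 = $6
  [7:5] rs=3 = $3
+0x08: fc 99 ⇒ word 0xfc99 (big)
  opcode bits[15:11]=0x1f: andi/RI
  [10:8] rd=4 = $4
  [7:0] imm=153 = #153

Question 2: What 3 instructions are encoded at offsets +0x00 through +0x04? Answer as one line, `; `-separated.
bne #0; bne #0; or $4, $2

[00] 98 00 → 0x9800
  opcode bits[15:11]=0x13: bne/J
  [10:0] imm=0 = #0
[02] 98 00 → 0x9800
  opcode bits[15:11]=0x13: bne/J
  [10:0] imm=0 = #0
[04] a4 40 → 0xa440
  opcode bits[15:11]=0x14: or/RR
  [10:8] rd=4 = $4
  [7:5] rs=2 = $2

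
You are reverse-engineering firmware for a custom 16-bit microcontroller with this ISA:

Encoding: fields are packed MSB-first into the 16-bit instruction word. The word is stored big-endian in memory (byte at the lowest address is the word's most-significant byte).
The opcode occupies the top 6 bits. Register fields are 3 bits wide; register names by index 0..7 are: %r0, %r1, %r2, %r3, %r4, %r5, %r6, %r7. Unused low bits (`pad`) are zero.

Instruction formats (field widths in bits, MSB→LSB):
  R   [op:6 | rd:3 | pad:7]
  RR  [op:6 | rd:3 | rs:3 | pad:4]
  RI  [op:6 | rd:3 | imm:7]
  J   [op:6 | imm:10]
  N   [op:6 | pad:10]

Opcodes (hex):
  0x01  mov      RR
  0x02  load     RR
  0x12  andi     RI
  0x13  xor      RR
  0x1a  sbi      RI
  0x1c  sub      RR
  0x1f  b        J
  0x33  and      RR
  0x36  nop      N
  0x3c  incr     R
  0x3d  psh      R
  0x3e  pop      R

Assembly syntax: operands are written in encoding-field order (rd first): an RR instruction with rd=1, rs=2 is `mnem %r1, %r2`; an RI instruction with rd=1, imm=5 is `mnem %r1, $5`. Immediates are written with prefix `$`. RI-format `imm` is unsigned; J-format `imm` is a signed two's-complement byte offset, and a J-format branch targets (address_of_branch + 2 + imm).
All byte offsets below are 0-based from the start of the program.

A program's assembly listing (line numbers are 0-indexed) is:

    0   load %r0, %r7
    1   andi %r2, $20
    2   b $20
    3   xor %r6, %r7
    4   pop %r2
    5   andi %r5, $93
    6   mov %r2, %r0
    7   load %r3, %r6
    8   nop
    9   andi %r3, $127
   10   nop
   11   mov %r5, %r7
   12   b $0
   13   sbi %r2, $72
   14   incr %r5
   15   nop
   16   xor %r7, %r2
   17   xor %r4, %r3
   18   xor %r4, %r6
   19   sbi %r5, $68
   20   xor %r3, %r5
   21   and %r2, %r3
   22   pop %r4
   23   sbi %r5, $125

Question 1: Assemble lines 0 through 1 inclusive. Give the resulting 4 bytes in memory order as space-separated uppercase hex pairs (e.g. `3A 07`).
08 70 49 14

L0: load op=0x2:6|rd=0:3|rs=7:3|pad=0:4 ⇒ 0x0870 ⇒ big 08 70
L1: andi op=0x12:6|rd=2:3|imm=20:7 ⇒ 0x4914 ⇒ big 49 14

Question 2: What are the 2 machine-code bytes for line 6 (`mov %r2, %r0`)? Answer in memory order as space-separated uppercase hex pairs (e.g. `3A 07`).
line 6 (mov): pack op=0x1:6|rd=2:3|rs=0:3|pad=0:4 = 0x0500; big→ 05 00

05 00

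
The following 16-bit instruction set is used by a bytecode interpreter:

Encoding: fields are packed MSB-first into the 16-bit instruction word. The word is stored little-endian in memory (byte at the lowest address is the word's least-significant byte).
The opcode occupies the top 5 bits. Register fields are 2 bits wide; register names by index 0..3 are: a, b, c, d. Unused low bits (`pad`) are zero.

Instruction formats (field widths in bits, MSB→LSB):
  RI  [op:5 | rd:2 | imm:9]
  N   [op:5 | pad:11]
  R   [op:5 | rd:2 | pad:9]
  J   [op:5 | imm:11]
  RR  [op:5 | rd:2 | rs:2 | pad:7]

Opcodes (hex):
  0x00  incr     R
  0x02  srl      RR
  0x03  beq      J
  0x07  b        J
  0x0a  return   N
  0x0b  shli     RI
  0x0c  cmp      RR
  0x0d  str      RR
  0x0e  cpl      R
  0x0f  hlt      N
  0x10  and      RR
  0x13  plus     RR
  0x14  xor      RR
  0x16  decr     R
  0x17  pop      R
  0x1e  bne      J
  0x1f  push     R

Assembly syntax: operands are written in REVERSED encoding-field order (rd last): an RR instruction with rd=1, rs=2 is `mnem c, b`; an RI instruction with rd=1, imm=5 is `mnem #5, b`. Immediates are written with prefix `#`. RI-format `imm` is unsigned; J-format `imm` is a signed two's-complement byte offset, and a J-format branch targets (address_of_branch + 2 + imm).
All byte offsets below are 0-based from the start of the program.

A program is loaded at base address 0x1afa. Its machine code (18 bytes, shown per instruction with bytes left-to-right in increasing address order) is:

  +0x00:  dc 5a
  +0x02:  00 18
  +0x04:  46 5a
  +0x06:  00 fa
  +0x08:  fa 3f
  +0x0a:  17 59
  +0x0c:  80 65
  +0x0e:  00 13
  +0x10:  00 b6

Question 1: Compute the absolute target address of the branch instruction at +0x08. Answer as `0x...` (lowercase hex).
0x1afe

[08] fa 3f → 0x3ffa
  opcode bits[15:11]=0x7: b/J
  imm@[10:0]=0x7fa (s11→-6) ⇒ #-6
  target = base 0x1afa + off 0x08 + 2 + imm -6 = 0x1afe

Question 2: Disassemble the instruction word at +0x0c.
@+0c  little-endian(80 65) = 0x6580
  opcode bits[15:11]=0xc: cmp/RR
  [10:9] rd=2 = c
  [8:7] rs=3 = d

cmp d, c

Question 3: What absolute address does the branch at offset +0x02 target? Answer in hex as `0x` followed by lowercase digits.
off 0x02: read 00 18 as little → 0x1800
  top 5b → 0x3 → beq [J]
  imm@[10:0]=0x0 ⇒ #0
  target = base 0x1afa + off 0x02 + 2 + imm 0 = 0x1afe

0x1afe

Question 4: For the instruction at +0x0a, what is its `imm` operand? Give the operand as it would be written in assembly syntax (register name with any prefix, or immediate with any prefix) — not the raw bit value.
+0x0a: 17 59 ⇒ word 0x5917 (little)
  op=0x5917>>11=0xb ⇒ shli (RI)
  rd: (w>>9)&0x3=0x0 → a
  imm: (w>>0)&0x1ff=0x117 → #279

#279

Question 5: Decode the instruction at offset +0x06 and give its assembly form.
push b

off 0x06: read 00 fa as little → 0xfa00
  op=0xfa00>>11=0x1f ⇒ push (R)
  [10:9] rd=1 = b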